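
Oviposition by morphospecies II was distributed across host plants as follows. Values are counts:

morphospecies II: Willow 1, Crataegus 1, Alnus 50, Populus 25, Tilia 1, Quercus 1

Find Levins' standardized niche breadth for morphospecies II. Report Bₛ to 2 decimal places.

0.20

Proportions for morphospecies II (n=79): 1/79=0.0127, 1/79=0.0127, 50/79=0.6329, 25/79=0.3165, 1/79=0.0127, 1/79=0.0127
Σpᵢ² = 0.0127² + 0.0127² + 0.6329² + 0.3165² + 0.0127² + 0.0127² = 0.000161 + 0.000161 + 0.400562 + 0.100172 + 0.000161 + 0.000161 = 0.501378
B = 1 / 0.501378 = 1.9945
Bₛ = (B − 1)/(n − 1) = (1.9945 − 1)/(6 − 1) = 0.9945/5 = 0.1989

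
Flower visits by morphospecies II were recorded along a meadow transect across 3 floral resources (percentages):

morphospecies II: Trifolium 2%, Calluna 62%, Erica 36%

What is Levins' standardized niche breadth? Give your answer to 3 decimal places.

Convert percentages to proportions (divide by 100).
Σpᵢ² = 0.02² + 0.62² + 0.36² = 0.0004 + 0.3844 + 0.1296 = 0.5144
B = 1 / 0.5144 = 1.94401
Bₛ = (B − 1)/(n − 1) = (1.94401 − 1)/(3 − 1) = 0.94401/2 = 0.47201

0.472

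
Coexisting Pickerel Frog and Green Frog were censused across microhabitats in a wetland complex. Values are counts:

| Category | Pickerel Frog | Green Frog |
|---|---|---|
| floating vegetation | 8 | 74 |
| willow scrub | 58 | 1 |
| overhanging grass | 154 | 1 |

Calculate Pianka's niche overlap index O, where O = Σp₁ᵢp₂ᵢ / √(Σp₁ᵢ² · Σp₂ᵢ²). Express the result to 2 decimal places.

0.07

Proportions for Pickerel Frog (n=220): 8/220=0.0364, 58/220=0.2636, 154/220=0.7000
Proportions for Green Frog (n=76): 74/76=0.9737, 1/76=0.0132, 1/76=0.0132
Σ p₁ᵢp₂ᵢ = 0.035443 + 0.003480 + 0.009240 = 0.048163
Σp_1ᵢ² = 0.0364² + 0.2636² + 0.7000² = 0.001325 + 0.069485 + 0.490000 = 0.560810
Σp_2ᵢ² = 0.9737² + 0.0132² + 0.0132² = 0.948092 + 0.000174 + 0.000174 = 0.948440
O = 0.048163 / √(0.560810 × 0.948440) = 0.048163 / 0.7293111 = 0.0660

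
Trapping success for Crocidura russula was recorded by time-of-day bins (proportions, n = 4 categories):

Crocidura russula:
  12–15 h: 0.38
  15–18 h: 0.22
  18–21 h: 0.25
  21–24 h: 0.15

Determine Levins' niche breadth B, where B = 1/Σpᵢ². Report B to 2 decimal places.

Σpᵢ² = 0.38² + 0.22² + 0.25² + 0.15² = 0.1444 + 0.0484 + 0.0625 + 0.0225 = 0.2778
B = 1 / 0.2778 = 3.5997

3.60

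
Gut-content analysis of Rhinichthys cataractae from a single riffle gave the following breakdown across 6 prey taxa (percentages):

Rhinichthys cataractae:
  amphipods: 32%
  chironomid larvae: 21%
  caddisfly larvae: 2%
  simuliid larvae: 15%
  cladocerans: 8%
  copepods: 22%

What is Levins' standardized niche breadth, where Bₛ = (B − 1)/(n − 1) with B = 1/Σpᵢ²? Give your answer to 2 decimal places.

0.69

Convert percentages to proportions (divide by 100).
Σpᵢ² = 0.32² + 0.21² + 0.02² + 0.15² + 0.08² + 0.22² = 0.1024 + 0.0441 + 0.0004 + 0.0225 + 0.0064 + 0.0484 = 0.2242
B = 1 / 0.2242 = 4.4603
Bₛ = (B − 1)/(n − 1) = (4.4603 − 1)/(6 − 1) = 3.4603/5 = 0.6921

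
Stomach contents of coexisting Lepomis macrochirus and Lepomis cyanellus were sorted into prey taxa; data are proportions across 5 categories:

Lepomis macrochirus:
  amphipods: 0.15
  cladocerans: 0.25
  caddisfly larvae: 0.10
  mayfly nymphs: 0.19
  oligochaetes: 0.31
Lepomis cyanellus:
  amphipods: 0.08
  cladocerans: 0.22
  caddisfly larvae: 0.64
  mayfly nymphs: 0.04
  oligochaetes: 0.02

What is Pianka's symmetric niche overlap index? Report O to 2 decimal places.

0.44

Σ p₁ᵢp₂ᵢ = 0.0120 + 0.0550 + 0.0640 + 0.0076 + 0.0062 = 0.1448
Σp_1ᵢ² = 0.15² + 0.25² + 0.10² + 0.19² + 0.31² = 0.0225 + 0.0625 + 0.0100 + 0.0361 + 0.0961 = 0.2272
Σp_2ᵢ² = 0.08² + 0.22² + 0.64² + 0.04² + 0.02² = 0.0064 + 0.0484 + 0.4096 + 0.0016 + 0.0004 = 0.4664
O = 0.1448 / √(0.2272 × 0.4664) = 0.1448 / 0.32552 = 0.4448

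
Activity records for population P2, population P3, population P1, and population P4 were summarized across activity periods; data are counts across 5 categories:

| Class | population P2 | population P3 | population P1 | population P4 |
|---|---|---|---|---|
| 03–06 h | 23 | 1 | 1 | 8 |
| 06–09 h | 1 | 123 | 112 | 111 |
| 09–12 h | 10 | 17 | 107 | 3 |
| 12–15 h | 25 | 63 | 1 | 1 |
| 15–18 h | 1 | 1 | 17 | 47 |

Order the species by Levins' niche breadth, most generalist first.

Proportions for population P2 (n=60): 23/60=0.3833, 1/60=0.0167, 10/60=0.1667, 25/60=0.4167, 1/60=0.0167
Proportions for population P3 (n=205): 1/205=0.0049, 123/205=0.6000, 17/205=0.0829, 63/205=0.3073, 1/205=0.0049
Proportions for population P1 (n=238): 1/238=0.0042, 112/238=0.4706, 107/238=0.4496, 1/238=0.0042, 17/238=0.0714
Proportions for population P4 (n=170): 8/170=0.0471, 111/170=0.6529, 3/170=0.0176, 1/170=0.0059, 47/170=0.2765
Σp_P2ᵢ² = 0.3833² + 0.0167² + 0.1667² + 0.4167² + 0.0167² = 0.146919 + 0.000279 + 0.027789 + 0.173639 + 0.000279 = 0.348905
B_P2 = 1 / 0.348905 = 2.8661
Σp_P3ᵢ² = 0.0049² + 0.6000² + 0.0829² + 0.3073² + 0.0049² = 0.000024 + 0.360000 + 0.006872 + 0.094433 + 0.000024 = 0.461353
B_P3 = 1 / 0.461353 = 2.1675
Σp_P1ᵢ² = 0.0042² + 0.4706² + 0.4496² + 0.0042² + 0.0714² = 0.000018 + 0.221464 + 0.202140 + 0.000018 + 0.005098 = 0.428738
B_P1 = 1 / 0.428738 = 2.3324
Σp_P4ᵢ² = 0.0471² + 0.6529² + 0.0176² + 0.0059² + 0.2765² = 0.002218 + 0.426278 + 0.000310 + 0.000035 + 0.076452 = 0.505293
B_P4 = 1 / 0.505293 = 1.9790
Ranking by B (broadest → narrowest): population P2 (2.87) > population P1 (2.33) > population P3 (2.17) > population P4 (1.98)

population P2 > population P1 > population P3 > population P4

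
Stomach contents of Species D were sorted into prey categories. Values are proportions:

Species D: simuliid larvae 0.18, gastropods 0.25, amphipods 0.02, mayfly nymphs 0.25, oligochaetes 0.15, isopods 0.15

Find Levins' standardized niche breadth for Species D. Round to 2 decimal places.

Σpᵢ² = 0.18² + 0.25² + 0.02² + 0.25² + 0.15² + 0.15² = 0.0324 + 0.0625 + 0.0004 + 0.0625 + 0.0225 + 0.0225 = 0.2028
B = 1 / 0.2028 = 4.9310
Bₛ = (B − 1)/(n − 1) = (4.9310 − 1)/(6 − 1) = 3.9310/5 = 0.7862

0.79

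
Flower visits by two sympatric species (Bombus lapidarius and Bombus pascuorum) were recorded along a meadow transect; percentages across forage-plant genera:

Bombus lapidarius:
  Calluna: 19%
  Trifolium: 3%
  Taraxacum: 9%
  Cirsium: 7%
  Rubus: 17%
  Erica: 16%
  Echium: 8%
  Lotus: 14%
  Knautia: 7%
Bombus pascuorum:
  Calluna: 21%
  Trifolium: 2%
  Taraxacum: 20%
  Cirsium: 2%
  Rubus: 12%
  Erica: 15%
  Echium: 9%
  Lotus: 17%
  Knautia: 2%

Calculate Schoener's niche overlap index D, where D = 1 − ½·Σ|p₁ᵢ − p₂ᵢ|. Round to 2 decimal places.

0.83

Convert percentages to proportions (divide by 100).
Σ|p₁ᵢ − p₂ᵢ| = 0.02 + 0.01 + 0.11 + 0.05 + 0.05 + 0.01 + 0.01 + 0.03 + 0.05 = 0.34
D = 1 − ½ × 0.34 = 1 − 0.170 = 0.8300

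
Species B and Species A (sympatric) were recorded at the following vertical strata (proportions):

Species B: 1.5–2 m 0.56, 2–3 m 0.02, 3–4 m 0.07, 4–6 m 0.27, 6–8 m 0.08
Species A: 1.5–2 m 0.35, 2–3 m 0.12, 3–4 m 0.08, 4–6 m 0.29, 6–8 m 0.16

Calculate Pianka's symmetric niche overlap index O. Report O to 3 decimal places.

Σ p₁ᵢp₂ᵢ = 0.1960 + 0.0024 + 0.0056 + 0.0783 + 0.0128 = 0.2951
Σp_1ᵢ² = 0.56² + 0.02² + 0.07² + 0.27² + 0.08² = 0.3136 + 0.0004 + 0.0049 + 0.0729 + 0.0064 = 0.3982
Σp_2ᵢ² = 0.35² + 0.12² + 0.08² + 0.29² + 0.16² = 0.1225 + 0.0144 + 0.0064 + 0.0841 + 0.0256 = 0.2530
O = 0.2951 / √(0.3982 × 0.2530) = 0.2951 / 0.317403 = 0.92973

0.930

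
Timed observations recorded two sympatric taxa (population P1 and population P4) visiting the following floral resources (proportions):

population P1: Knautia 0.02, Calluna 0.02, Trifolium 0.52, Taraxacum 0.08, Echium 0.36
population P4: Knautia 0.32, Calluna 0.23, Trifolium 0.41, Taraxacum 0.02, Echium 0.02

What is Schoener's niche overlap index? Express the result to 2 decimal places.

Σ|p₁ᵢ − p₂ᵢ| = 0.30 + 0.21 + 0.11 + 0.06 + 0.34 = 1.02
D = 1 − ½ × 1.02 = 1 − 0.510 = 0.4900

0.49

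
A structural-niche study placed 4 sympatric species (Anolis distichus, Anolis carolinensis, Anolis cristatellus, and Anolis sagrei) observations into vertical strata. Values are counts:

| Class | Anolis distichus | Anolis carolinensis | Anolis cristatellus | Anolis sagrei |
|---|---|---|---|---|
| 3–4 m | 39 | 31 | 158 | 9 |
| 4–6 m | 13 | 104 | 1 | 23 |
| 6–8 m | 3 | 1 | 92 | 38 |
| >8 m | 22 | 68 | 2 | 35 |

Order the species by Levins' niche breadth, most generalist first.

Proportions for Anolis distichus (n=77): 39/77=0.5065, 13/77=0.1688, 3/77=0.0390, 22/77=0.2857
Proportions for Anolis carolinensis (n=204): 31/204=0.1520, 104/204=0.5098, 1/204=0.0049, 68/204=0.3333
Proportions for Anolis cristatellus (n=253): 158/253=0.6245, 1/253=0.0040, 92/253=0.3636, 2/253=0.0079
Proportions for Anolis sagrei (n=105): 9/105=0.0857, 23/105=0.2190, 38/105=0.3619, 35/105=0.3333
Σp_distᵢ² = 0.5065² + 0.1688² + 0.0390² + 0.2857² = 0.256542 + 0.028493 + 0.001521 + 0.081624 = 0.368180
B_dist = 1 / 0.368180 = 2.7161
Σp_caroᵢ² = 0.1520² + 0.5098² + 0.0049² + 0.3333² = 0.023104 + 0.259896 + 0.000024 + 0.111089 = 0.394113
B_caro = 1 / 0.394113 = 2.5373
Σp_crisᵢ² = 0.6245² + 0.0040² + 0.3636² + 0.0079² = 0.390000 + 0.000016 + 0.132205 + 0.000062 = 0.522283
B_cris = 1 / 0.522283 = 1.9147
Σp_sagrᵢ² = 0.0857² + 0.2190² + 0.3619² + 0.3333² = 0.007344 + 0.047961 + 0.130972 + 0.111089 = 0.297366
B_sagr = 1 / 0.297366 = 3.3629
Ranking by B (broadest → narrowest): Anolis sagrei (3.36) > Anolis distichus (2.72) > Anolis carolinensis (2.54) > Anolis cristatellus (1.91)

Anolis sagrei > Anolis distichus > Anolis carolinensis > Anolis cristatellus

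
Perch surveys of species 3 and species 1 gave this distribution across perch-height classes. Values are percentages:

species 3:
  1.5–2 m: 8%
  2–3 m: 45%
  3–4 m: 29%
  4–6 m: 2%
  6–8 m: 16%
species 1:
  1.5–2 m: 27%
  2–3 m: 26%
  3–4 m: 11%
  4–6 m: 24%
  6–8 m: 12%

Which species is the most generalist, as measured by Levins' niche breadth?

Convert percentages to proportions (divide by 100).
Σp_3ᵢ² = 0.08² + 0.45² + 0.29² + 0.02² + 0.16² = 0.0064 + 0.2025 + 0.0841 + 0.0004 + 0.0256 = 0.3190
B_3 = 1 / 0.3190 = 3.1348
Σp_1ᵢ² = 0.27² + 0.26² + 0.11² + 0.24² + 0.12² = 0.0729 + 0.0676 + 0.0121 + 0.0576 + 0.0144 = 0.2246
B_1 = 1 / 0.2246 = 4.4524
Highest B → broadest niche (most generalist): species 1 (B = 4.45).

species 1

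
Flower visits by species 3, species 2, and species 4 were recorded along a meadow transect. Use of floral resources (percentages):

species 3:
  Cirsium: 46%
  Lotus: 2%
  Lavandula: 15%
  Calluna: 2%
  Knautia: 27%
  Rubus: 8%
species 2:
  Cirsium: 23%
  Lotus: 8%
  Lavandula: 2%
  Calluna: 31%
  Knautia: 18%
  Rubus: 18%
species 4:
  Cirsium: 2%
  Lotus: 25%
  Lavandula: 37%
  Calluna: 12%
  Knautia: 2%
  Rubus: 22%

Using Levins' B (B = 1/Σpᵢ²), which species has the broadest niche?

species 2

Convert percentages to proportions (divide by 100).
Σp_3ᵢ² = 0.46² + 0.02² + 0.15² + 0.02² + 0.27² + 0.08² = 0.2116 + 0.0004 + 0.0225 + 0.0004 + 0.0729 + 0.0064 = 0.3142
B_3 = 1 / 0.3142 = 3.1827
Σp_2ᵢ² = 0.23² + 0.08² + 0.02² + 0.31² + 0.18² + 0.18² = 0.0529 + 0.0064 + 0.0004 + 0.0961 + 0.0324 + 0.0324 = 0.2206
B_2 = 1 / 0.2206 = 4.5331
Σp_4ᵢ² = 0.02² + 0.25² + 0.37² + 0.12² + 0.02² + 0.22² = 0.0004 + 0.0625 + 0.1369 + 0.0144 + 0.0004 + 0.0484 = 0.2630
B_4 = 1 / 0.2630 = 3.8023
Highest B → broadest niche (most generalist): species 2 (B = 4.53).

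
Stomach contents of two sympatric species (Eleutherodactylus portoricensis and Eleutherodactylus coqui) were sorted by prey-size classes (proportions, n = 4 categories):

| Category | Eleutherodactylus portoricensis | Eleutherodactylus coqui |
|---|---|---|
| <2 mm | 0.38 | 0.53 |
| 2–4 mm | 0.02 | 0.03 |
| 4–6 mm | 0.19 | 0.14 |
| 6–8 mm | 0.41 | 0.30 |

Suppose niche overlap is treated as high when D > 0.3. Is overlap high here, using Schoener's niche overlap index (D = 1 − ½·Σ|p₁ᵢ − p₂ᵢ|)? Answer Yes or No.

Yes

Σ|p₁ᵢ − p₂ᵢ| = 0.15 + 0.01 + 0.05 + 0.11 = 0.32
D = 1 − ½ × 0.32 = 1 − 0.160 = 0.8400
D = 0.8400 > 0.3 → Yes.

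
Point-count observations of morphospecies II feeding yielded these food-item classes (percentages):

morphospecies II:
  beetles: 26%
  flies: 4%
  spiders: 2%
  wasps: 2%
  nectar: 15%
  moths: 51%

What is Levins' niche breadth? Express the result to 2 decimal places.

Convert percentages to proportions (divide by 100).
Σpᵢ² = 0.26² + 0.04² + 0.02² + 0.02² + 0.15² + 0.51² = 0.0676 + 0.0016 + 0.0004 + 0.0004 + 0.0225 + 0.2601 = 0.3526
B = 1 / 0.3526 = 2.8361

2.84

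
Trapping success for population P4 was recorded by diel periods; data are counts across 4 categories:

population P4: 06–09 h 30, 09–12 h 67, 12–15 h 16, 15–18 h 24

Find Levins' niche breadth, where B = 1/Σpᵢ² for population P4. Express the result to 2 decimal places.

Proportions for population P4 (n=137): 30/137=0.2190, 67/137=0.4891, 16/137=0.1168, 24/137=0.1752
Σpᵢ² = 0.2190² + 0.4891² + 0.1168² + 0.1752² = 0.047961 + 0.239219 + 0.013642 + 0.030695 = 0.331517
B = 1 / 0.331517 = 3.0164

3.02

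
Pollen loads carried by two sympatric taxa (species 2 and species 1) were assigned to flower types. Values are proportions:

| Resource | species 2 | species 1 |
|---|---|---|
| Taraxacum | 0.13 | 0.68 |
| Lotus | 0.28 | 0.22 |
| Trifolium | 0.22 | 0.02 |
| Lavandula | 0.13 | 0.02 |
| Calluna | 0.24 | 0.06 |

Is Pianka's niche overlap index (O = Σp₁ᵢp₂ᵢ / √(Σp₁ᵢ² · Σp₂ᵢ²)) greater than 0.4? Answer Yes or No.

Σ p₁ᵢp₂ᵢ = 0.0884 + 0.0616 + 0.0044 + 0.0026 + 0.0144 = 0.1714
Σp_1ᵢ² = 0.13² + 0.28² + 0.22² + 0.13² + 0.24² = 0.0169 + 0.0784 + 0.0484 + 0.0169 + 0.0576 = 0.2182
Σp_2ᵢ² = 0.68² + 0.22² + 0.02² + 0.02² + 0.06² = 0.4624 + 0.0484 + 0.0004 + 0.0004 + 0.0036 = 0.5152
O = 0.1714 / √(0.2182 × 0.5152) = 0.1714 / 0.33529 = 0.5112
O = 0.5112 > 0.4 → Yes.

Yes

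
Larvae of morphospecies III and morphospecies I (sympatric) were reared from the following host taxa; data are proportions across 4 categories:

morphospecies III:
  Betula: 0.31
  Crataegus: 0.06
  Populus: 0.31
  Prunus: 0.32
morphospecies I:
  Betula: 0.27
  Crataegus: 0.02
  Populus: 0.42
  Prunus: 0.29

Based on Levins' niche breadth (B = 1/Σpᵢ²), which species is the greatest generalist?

morphospecies III

Σp_IIIᵢ² = 0.31² + 0.06² + 0.31² + 0.32² = 0.0961 + 0.0036 + 0.0961 + 0.1024 = 0.2982
B_III = 1 / 0.2982 = 3.3535
Σp_Iᵢ² = 0.27² + 0.02² + 0.42² + 0.29² = 0.0729 + 0.0004 + 0.1764 + 0.0841 = 0.3338
B_I = 1 / 0.3338 = 2.9958
Highest B → broadest niche (most generalist): morphospecies III (B = 3.35).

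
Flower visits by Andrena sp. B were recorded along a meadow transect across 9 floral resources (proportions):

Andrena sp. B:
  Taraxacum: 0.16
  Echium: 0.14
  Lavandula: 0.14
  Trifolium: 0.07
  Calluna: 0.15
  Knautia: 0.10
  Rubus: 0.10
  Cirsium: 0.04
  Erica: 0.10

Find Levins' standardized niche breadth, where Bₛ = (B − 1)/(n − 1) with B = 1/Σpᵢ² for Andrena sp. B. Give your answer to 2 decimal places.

Σpᵢ² = 0.16² + 0.14² + 0.14² + 0.07² + 0.15² + 0.10² + 0.10² + 0.04² + 0.10² = 0.0256 + 0.0196 + 0.0196 + 0.0049 + 0.0225 + 0.0100 + 0.0100 + 0.0016 + 0.0100 = 0.1238
B = 1 / 0.1238 = 8.0775
Bₛ = (B − 1)/(n − 1) = (8.0775 − 1)/(9 − 1) = 7.0775/8 = 0.8847

0.88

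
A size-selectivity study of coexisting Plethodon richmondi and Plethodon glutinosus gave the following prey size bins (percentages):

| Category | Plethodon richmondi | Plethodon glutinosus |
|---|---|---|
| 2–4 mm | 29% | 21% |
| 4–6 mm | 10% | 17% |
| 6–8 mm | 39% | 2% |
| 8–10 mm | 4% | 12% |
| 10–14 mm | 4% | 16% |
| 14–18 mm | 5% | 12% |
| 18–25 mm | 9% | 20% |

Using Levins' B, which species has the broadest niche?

Convert percentages to proportions (divide by 100).
Σp_richᵢ² = 0.29² + 0.10² + 0.39² + 0.04² + 0.04² + 0.05² + 0.09² = 0.0841 + 0.0100 + 0.1521 + 0.0016 + 0.0016 + 0.0025 + 0.0081 = 0.2600
B_rich = 1 / 0.2600 = 3.8462
Σp_glutᵢ² = 0.21² + 0.17² + 0.02² + 0.12² + 0.16² + 0.12² + 0.20² = 0.0441 + 0.0289 + 0.0004 + 0.0144 + 0.0256 + 0.0144 + 0.0400 = 0.1678
B_glut = 1 / 0.1678 = 5.9595
Highest B → broadest niche (most generalist): Plethodon glutinosus (B = 5.96).

Plethodon glutinosus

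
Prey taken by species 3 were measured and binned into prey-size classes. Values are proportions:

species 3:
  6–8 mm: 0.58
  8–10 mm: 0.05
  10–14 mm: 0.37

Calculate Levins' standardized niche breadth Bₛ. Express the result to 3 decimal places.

0.551

Σpᵢ² = 0.58² + 0.05² + 0.37² = 0.3364 + 0.0025 + 0.1369 = 0.4758
B = 1 / 0.4758 = 2.10172
Bₛ = (B − 1)/(n − 1) = (2.10172 − 1)/(3 − 1) = 1.10172/2 = 0.55086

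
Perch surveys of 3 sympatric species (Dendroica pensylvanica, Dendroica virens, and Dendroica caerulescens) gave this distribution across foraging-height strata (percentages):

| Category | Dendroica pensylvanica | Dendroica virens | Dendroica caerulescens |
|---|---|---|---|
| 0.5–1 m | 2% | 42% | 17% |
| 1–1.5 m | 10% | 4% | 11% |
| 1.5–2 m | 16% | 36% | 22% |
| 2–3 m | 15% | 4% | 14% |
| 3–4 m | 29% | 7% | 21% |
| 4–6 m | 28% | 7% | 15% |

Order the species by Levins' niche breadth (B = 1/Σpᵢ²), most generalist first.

Convert percentages to proportions (divide by 100).
Σp_pensᵢ² = 0.02² + 0.10² + 0.16² + 0.15² + 0.29² + 0.28² = 0.0004 + 0.0100 + 0.0256 + 0.0225 + 0.0841 + 0.0784 = 0.2210
B_pens = 1 / 0.2210 = 4.5249
Σp_vireᵢ² = 0.42² + 0.04² + 0.36² + 0.04² + 0.07² + 0.07² = 0.1764 + 0.0016 + 0.1296 + 0.0016 + 0.0049 + 0.0049 = 0.3190
B_vire = 1 / 0.3190 = 3.1348
Σp_caerᵢ² = 0.17² + 0.11² + 0.22² + 0.14² + 0.21² + 0.15² = 0.0289 + 0.0121 + 0.0484 + 0.0196 + 0.0441 + 0.0225 = 0.1756
B_caer = 1 / 0.1756 = 5.6948
Ranking by B (broadest → narrowest): Dendroica caerulescens (5.69) > Dendroica pensylvanica (4.52) > Dendroica virens (3.13)

Dendroica caerulescens > Dendroica pensylvanica > Dendroica virens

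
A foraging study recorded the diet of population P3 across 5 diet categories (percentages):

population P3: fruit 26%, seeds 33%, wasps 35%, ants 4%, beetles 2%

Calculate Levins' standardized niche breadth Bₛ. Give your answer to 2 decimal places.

Convert percentages to proportions (divide by 100).
Σpᵢ² = 0.26² + 0.33² + 0.35² + 0.04² + 0.02² = 0.0676 + 0.1089 + 0.1225 + 0.0016 + 0.0004 = 0.3010
B = 1 / 0.3010 = 3.3223
Bₛ = (B − 1)/(n − 1) = (3.3223 − 1)/(5 − 1) = 2.3223/4 = 0.5806

0.58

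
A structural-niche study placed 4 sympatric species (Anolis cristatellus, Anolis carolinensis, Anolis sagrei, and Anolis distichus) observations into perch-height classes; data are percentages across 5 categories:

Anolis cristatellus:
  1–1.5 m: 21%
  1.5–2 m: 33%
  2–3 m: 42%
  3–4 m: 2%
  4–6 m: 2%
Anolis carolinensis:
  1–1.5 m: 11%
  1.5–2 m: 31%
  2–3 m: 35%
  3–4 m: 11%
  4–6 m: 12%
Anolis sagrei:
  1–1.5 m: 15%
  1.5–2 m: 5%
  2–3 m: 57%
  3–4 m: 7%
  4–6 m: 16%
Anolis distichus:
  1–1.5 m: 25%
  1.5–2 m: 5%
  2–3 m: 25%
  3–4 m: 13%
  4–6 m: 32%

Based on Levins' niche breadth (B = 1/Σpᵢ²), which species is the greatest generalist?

Convert percentages to proportions (divide by 100).
Σp_crisᵢ² = 0.21² + 0.33² + 0.42² + 0.02² + 0.02² = 0.0441 + 0.1089 + 0.1764 + 0.0004 + 0.0004 = 0.3302
B_cris = 1 / 0.3302 = 3.0285
Σp_caroᵢ² = 0.11² + 0.31² + 0.35² + 0.11² + 0.12² = 0.0121 + 0.0961 + 0.1225 + 0.0121 + 0.0144 = 0.2572
B_caro = 1 / 0.2572 = 3.8880
Σp_sagrᵢ² = 0.15² + 0.05² + 0.57² + 0.07² + 0.16² = 0.0225 + 0.0025 + 0.3249 + 0.0049 + 0.0256 = 0.3804
B_sagr = 1 / 0.3804 = 2.6288
Σp_distᵢ² = 0.25² + 0.05² + 0.25² + 0.13² + 0.32² = 0.0625 + 0.0025 + 0.0625 + 0.0169 + 0.1024 = 0.2468
B_dist = 1 / 0.2468 = 4.0519
Highest B → broadest niche (most generalist): Anolis distichus (B = 4.05).

Anolis distichus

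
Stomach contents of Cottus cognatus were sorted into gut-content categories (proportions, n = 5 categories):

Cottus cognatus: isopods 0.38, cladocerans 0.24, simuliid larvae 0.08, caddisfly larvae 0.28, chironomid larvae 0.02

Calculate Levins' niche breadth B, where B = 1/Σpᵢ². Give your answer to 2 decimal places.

Σpᵢ² = 0.38² + 0.24² + 0.08² + 0.28² + 0.02² = 0.1444 + 0.0576 + 0.0064 + 0.0784 + 0.0004 = 0.2872
B = 1 / 0.2872 = 3.4819

3.48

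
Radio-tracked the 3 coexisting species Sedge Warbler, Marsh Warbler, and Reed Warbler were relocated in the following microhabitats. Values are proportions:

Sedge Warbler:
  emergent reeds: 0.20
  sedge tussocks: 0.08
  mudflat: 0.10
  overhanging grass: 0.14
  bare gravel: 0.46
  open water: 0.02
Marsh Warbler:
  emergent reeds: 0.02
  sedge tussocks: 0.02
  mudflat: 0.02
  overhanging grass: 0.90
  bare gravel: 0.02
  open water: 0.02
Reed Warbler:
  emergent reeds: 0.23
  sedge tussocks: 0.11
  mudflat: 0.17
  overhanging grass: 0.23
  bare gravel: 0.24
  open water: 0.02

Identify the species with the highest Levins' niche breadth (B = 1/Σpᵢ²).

Σp_Sedgᵢ² = 0.20² + 0.08² + 0.10² + 0.14² + 0.46² + 0.02² = 0.0400 + 0.0064 + 0.0100 + 0.0196 + 0.2116 + 0.0004 = 0.2880
B_Sedg = 1 / 0.2880 = 3.4722
Σp_Marsᵢ² = 0.02² + 0.02² + 0.02² + 0.90² + 0.02² + 0.02² = 0.0004 + 0.0004 + 0.0004 + 0.8100 + 0.0004 + 0.0004 = 0.8120
B_Mars = 1 / 0.8120 = 1.2315
Σp_Reedᵢ² = 0.23² + 0.11² + 0.17² + 0.23² + 0.24² + 0.02² = 0.0529 + 0.0121 + 0.0289 + 0.0529 + 0.0576 + 0.0004 = 0.2048
B_Reed = 1 / 0.2048 = 4.8828
Highest B → broadest niche (most generalist): Reed Warbler (B = 4.88).

Reed Warbler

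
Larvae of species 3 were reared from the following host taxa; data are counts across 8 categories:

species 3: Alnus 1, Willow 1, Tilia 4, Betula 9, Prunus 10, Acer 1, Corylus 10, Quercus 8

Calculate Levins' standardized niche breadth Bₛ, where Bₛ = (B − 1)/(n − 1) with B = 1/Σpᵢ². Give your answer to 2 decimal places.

0.62

Proportions for species 3 (n=44): 1/44=0.0227, 1/44=0.0227, 4/44=0.0909, 9/44=0.2045, 10/44=0.2273, 1/44=0.0227, 10/44=0.2273, 8/44=0.1818
Σpᵢ² = 0.0227² + 0.0227² + 0.0909² + 0.2045² + 0.2273² + 0.0227² + 0.2273² + 0.1818² = 0.000515 + 0.000515 + 0.008263 + 0.041820 + 0.051665 + 0.000515 + 0.051665 + 0.033051 = 0.188009
B = 1 / 0.188009 = 5.3189
Bₛ = (B − 1)/(n − 1) = (5.3189 − 1)/(8 − 1) = 4.3189/7 = 0.6170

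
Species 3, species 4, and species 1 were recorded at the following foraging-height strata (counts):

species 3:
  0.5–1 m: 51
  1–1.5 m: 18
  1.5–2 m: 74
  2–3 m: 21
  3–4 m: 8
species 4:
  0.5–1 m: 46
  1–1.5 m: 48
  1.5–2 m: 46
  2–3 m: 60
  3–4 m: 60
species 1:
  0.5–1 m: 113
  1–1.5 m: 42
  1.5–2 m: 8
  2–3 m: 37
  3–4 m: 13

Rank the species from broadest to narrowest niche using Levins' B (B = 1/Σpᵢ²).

species 4 > species 3 > species 1

Proportions for species 3 (n=172): 51/172=0.2965, 18/172=0.1047, 74/172=0.4302, 21/172=0.1221, 8/172=0.0465
Proportions for species 4 (n=260): 46/260=0.1769, 48/260=0.1846, 46/260=0.1769, 60/260=0.2308, 60/260=0.2308
Proportions for species 1 (n=213): 113/213=0.5305, 42/213=0.1972, 8/213=0.0376, 37/213=0.1737, 13/213=0.0610
Σp_3ᵢ² = 0.2965² + 0.1047² + 0.4302² + 0.1221² + 0.0465² = 0.087912 + 0.010962 + 0.185072 + 0.014908 + 0.002162 = 0.301016
B_3 = 1 / 0.301016 = 3.3221
Σp_4ᵢ² = 0.1769² + 0.1846² + 0.1769² + 0.2308² + 0.2308² = 0.031294 + 0.034077 + 0.031294 + 0.053269 + 0.053269 = 0.203203
B_4 = 1 / 0.203203 = 4.9212
Σp_1ᵢ² = 0.5305² + 0.1972² + 0.0376² + 0.1737² + 0.0610² = 0.281430 + 0.038888 + 0.001414 + 0.030172 + 0.003721 = 0.355625
B_1 = 1 / 0.355625 = 2.8120
Ranking by B (broadest → narrowest): species 4 (4.92) > species 3 (3.32) > species 1 (2.81)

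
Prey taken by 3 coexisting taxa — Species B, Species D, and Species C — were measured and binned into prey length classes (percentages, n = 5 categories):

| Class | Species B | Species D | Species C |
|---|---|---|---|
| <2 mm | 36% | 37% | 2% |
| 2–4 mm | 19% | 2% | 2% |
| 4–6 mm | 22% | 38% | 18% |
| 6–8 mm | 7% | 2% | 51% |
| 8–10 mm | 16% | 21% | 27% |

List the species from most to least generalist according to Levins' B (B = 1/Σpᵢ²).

Convert percentages to proportions (divide by 100).
Σp_Bᵢ² = 0.36² + 0.19² + 0.22² + 0.07² + 0.16² = 0.1296 + 0.0361 + 0.0484 + 0.0049 + 0.0256 = 0.2446
B_B = 1 / 0.2446 = 4.0883
Σp_Dᵢ² = 0.37² + 0.02² + 0.38² + 0.02² + 0.21² = 0.1369 + 0.0004 + 0.1444 + 0.0004 + 0.0441 = 0.3262
B_D = 1 / 0.3262 = 3.0656
Σp_Cᵢ² = 0.02² + 0.02² + 0.18² + 0.51² + 0.27² = 0.0004 + 0.0004 + 0.0324 + 0.2601 + 0.0729 = 0.3662
B_C = 1 / 0.3662 = 2.7307
Ranking by B (broadest → narrowest): Species B (4.09) > Species D (3.07) > Species C (2.73)

Species B > Species D > Species C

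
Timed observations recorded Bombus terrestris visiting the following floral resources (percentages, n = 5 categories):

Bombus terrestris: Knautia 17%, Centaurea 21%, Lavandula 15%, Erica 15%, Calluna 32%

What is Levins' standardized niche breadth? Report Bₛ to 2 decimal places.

0.88

Convert percentages to proportions (divide by 100).
Σpᵢ² = 0.17² + 0.21² + 0.15² + 0.15² + 0.32² = 0.0289 + 0.0441 + 0.0225 + 0.0225 + 0.1024 = 0.2204
B = 1 / 0.2204 = 4.5372
Bₛ = (B − 1)/(n − 1) = (4.5372 − 1)/(5 − 1) = 3.5372/4 = 0.8843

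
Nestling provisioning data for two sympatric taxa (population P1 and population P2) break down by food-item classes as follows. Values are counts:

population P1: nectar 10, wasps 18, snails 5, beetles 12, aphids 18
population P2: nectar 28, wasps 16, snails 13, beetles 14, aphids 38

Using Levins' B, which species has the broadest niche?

population P1

Proportions for population P1 (n=63): 10/63=0.1587, 18/63=0.2857, 5/63=0.0794, 12/63=0.1905, 18/63=0.2857
Proportions for population P2 (n=109): 28/109=0.2569, 16/109=0.1468, 13/109=0.1193, 14/109=0.1284, 38/109=0.3486
Σp_P1ᵢ² = 0.1587² + 0.2857² + 0.0794² + 0.1905² + 0.2857² = 0.025186 + 0.081624 + 0.006304 + 0.036290 + 0.081624 = 0.231028
B_P1 = 1 / 0.231028 = 4.3285
Σp_P2ᵢ² = 0.2569² + 0.1468² + 0.1193² + 0.1284² + 0.3486² = 0.065998 + 0.021550 + 0.014232 + 0.016487 + 0.121522 = 0.239789
B_P2 = 1 / 0.239789 = 4.1703
Highest B → broadest niche (most generalist): population P1 (B = 4.33).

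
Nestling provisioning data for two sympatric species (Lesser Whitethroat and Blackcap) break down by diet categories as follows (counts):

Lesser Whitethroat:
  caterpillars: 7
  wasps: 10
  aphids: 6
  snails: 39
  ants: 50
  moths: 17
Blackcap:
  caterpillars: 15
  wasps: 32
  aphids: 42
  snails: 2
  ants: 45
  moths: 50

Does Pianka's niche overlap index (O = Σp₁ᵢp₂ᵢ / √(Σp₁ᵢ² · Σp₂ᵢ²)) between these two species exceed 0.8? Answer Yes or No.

No

Proportions for Lesser Whitethroat (n=129): 7/129=0.0543, 10/129=0.0775, 6/129=0.0465, 39/129=0.3023, 50/129=0.3876, 17/129=0.1318
Proportions for Blackcap (n=186): 15/186=0.0806, 32/186=0.1720, 42/186=0.2258, 2/186=0.0108, 45/186=0.2419, 50/186=0.2688
Σ p₁ᵢp₂ᵢ = 0.004377 + 0.013330 + 0.010500 + 0.003265 + 0.093760 + 0.035428 = 0.160660
Σp_1ᵢ² = 0.0543² + 0.0775² + 0.0465² + 0.3023² + 0.3876² + 0.1318² = 0.002948 + 0.006006 + 0.002162 + 0.091385 + 0.150234 + 0.017371 = 0.270106
Σp_2ᵢ² = 0.0806² + 0.1720² + 0.2258² + 0.0108² + 0.2419² + 0.2688² = 0.006496 + 0.029584 + 0.050986 + 0.000117 + 0.058516 + 0.072253 = 0.217952
O = 0.160660 / √(0.270106 × 0.217952) = 0.160660 / 0.2426317 = 0.6622
O = 0.6622 < 0.8 → No.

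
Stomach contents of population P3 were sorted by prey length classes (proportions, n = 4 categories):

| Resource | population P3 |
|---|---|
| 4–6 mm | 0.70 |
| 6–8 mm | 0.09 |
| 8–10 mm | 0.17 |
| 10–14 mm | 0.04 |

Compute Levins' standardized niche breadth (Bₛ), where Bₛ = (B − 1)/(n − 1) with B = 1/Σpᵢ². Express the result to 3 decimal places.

Σpᵢ² = 0.70² + 0.09² + 0.17² + 0.04² = 0.4900 + 0.0081 + 0.0289 + 0.0016 = 0.5286
B = 1 / 0.5286 = 1.89179
Bₛ = (B − 1)/(n − 1) = (1.89179 − 1)/(4 − 1) = 0.89179/3 = 0.29726

0.297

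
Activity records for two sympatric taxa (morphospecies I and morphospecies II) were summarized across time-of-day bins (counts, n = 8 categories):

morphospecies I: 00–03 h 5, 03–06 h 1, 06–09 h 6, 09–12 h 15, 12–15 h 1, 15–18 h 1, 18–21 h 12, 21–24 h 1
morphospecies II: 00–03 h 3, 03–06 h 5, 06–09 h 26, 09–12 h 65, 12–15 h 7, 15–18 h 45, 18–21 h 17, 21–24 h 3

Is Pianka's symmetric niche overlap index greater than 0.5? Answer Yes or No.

Proportions for morphospecies I (n=42): 5/42=0.1190, 1/42=0.0238, 6/42=0.1429, 15/42=0.3571, 1/42=0.0238, 1/42=0.0238, 12/42=0.2857, 1/42=0.0238
Proportions for morphospecies II (n=171): 3/171=0.0175, 5/171=0.0292, 26/171=0.1520, 65/171=0.3801, 7/171=0.0409, 45/171=0.2632, 17/171=0.0994, 3/171=0.0175
Σ p₁ᵢp₂ᵢ = 0.002083 + 0.000695 + 0.021721 + 0.135734 + 0.000973 + 0.006264 + 0.028399 + 0.000417 = 0.196286
Σp_1ᵢ² = 0.1190² + 0.0238² + 0.1429² + 0.3571² + 0.0238² + 0.0238² + 0.2857² + 0.0238² = 0.014161 + 0.000566 + 0.020420 + 0.127520 + 0.000566 + 0.000566 + 0.081624 + 0.000566 = 0.245989
Σp_2ᵢ² = 0.0175² + 0.0292² + 0.1520² + 0.3801² + 0.0409² + 0.2632² + 0.0994² + 0.0175² = 0.000306 + 0.000853 + 0.023104 + 0.144476 + 0.001673 + 0.069274 + 0.009880 + 0.000306 = 0.249872
O = 0.196286 / √(0.245989 × 0.249872) = 0.196286 / 0.2479229 = 0.7917
O = 0.7917 > 0.5 → Yes.

Yes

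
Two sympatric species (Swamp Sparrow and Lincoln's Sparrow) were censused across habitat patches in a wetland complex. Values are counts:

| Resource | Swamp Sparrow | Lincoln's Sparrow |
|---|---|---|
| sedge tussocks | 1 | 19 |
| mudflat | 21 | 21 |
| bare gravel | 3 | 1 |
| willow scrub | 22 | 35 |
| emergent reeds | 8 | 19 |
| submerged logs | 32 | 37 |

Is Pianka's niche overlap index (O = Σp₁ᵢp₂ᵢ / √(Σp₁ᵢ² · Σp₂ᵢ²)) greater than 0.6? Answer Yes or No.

Proportions for Swamp Sparrow (n=87): 1/87=0.0115, 21/87=0.2414, 3/87=0.0345, 22/87=0.2529, 8/87=0.0920, 32/87=0.3678
Proportions for Lincoln's Sparrow (n=132): 19/132=0.1439, 21/132=0.1591, 1/132=0.0076, 35/132=0.2652, 19/132=0.1439, 37/132=0.2803
Σ p₁ᵢp₂ᵢ = 0.001655 + 0.038407 + 0.000262 + 0.067069 + 0.013239 + 0.103094 = 0.223726
Σp_1ᵢ² = 0.0115² + 0.2414² + 0.0345² + 0.2529² + 0.0920² + 0.3678² = 0.000132 + 0.058274 + 0.001190 + 0.063958 + 0.008464 + 0.135277 = 0.267295
Σp_2ᵢ² = 0.1439² + 0.1591² + 0.0076² + 0.2652² + 0.1439² + 0.2803² = 0.020707 + 0.025313 + 0.000058 + 0.070331 + 0.020707 + 0.078568 = 0.215684
O = 0.223726 / √(0.267295 × 0.215684) = 0.223726 / 0.2401068 = 0.9318
O = 0.9318 > 0.6 → Yes.

Yes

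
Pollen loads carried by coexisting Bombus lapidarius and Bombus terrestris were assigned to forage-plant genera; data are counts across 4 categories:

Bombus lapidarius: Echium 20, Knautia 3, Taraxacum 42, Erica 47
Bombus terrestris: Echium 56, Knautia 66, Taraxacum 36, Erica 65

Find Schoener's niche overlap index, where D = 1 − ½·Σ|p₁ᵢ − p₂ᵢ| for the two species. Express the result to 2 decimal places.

0.66

Proportions for Bombus lapidarius (n=112): 20/112=0.1786, 3/112=0.0268, 42/112=0.3750, 47/112=0.4196
Proportions for Bombus terrestris (n=223): 56/223=0.2511, 66/223=0.2960, 36/223=0.1614, 65/223=0.2915
Σ|p₁ᵢ − p₂ᵢ| = 0.0725 + 0.2692 + 0.2136 + 0.1281 = 0.6834
D = 1 − ½ × 0.6834 = 1 − 0.34170 = 0.65830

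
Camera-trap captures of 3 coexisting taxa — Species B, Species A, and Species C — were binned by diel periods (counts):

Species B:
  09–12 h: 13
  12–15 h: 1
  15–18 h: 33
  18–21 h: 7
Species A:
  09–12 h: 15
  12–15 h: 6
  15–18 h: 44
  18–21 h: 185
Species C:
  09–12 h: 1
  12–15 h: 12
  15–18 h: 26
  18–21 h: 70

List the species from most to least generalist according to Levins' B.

Species B > Species C > Species A

Proportions for Species B (n=54): 13/54=0.2407, 1/54=0.0185, 33/54=0.6111, 7/54=0.1296
Proportions for Species A (n=250): 15/250=0.0600, 6/250=0.0240, 44/250=0.1760, 185/250=0.7400
Proportions for Species C (n=109): 1/109=0.0092, 12/109=0.1101, 26/109=0.2385, 70/109=0.6422
Σp_Bᵢ² = 0.2407² + 0.0185² + 0.6111² + 0.1296² = 0.057936 + 0.000342 + 0.373443 + 0.016796 = 0.448517
B_B = 1 / 0.448517 = 2.2296
Σp_Aᵢ² = 0.0600² + 0.0240² + 0.1760² + 0.7400² = 0.003600 + 0.000576 + 0.030976 + 0.547600 = 0.582752
B_A = 1 / 0.582752 = 1.7160
Σp_Cᵢ² = 0.0092² + 0.1101² + 0.2385² + 0.6422² = 0.000085 + 0.012122 + 0.056882 + 0.412421 = 0.481510
B_C = 1 / 0.481510 = 2.0768
Ranking by B (broadest → narrowest): Species B (2.23) > Species C (2.08) > Species A (1.72)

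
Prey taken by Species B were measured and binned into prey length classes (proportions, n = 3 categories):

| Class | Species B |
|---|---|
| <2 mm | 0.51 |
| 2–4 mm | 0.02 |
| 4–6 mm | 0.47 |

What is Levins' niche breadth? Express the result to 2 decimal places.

2.08

Σpᵢ² = 0.51² + 0.02² + 0.47² = 0.2601 + 0.0004 + 0.2209 = 0.4814
B = 1 / 0.4814 = 2.0773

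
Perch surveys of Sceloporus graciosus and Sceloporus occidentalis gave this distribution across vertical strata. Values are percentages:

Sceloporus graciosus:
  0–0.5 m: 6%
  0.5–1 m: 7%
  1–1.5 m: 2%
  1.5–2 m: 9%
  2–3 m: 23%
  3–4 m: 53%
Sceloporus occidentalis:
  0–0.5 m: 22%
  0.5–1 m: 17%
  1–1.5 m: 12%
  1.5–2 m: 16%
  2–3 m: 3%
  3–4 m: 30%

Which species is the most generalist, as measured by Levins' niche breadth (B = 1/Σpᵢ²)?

Sceloporus occidentalis

Convert percentages to proportions (divide by 100).
Σp_gracᵢ² = 0.06² + 0.07² + 0.02² + 0.09² + 0.23² + 0.53² = 0.0036 + 0.0049 + 0.0004 + 0.0081 + 0.0529 + 0.2809 = 0.3508
B_grac = 1 / 0.3508 = 2.8506
Σp_occiᵢ² = 0.22² + 0.17² + 0.12² + 0.16² + 0.03² + 0.30² = 0.0484 + 0.0289 + 0.0144 + 0.0256 + 0.0009 + 0.0900 = 0.2082
B_occi = 1 / 0.2082 = 4.8031
Highest B → broadest niche (most generalist): Sceloporus occidentalis (B = 4.80).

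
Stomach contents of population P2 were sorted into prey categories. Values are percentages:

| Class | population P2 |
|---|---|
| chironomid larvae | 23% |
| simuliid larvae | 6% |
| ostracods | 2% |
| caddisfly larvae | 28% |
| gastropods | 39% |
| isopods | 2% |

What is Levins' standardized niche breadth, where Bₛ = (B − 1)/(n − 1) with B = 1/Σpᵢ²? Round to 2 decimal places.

Convert percentages to proportions (divide by 100).
Σpᵢ² = 0.23² + 0.06² + 0.02² + 0.28² + 0.39² + 0.02² = 0.0529 + 0.0036 + 0.0004 + 0.0784 + 0.1521 + 0.0004 = 0.2878
B = 1 / 0.2878 = 3.4746
Bₛ = (B − 1)/(n − 1) = (3.4746 − 1)/(6 − 1) = 2.4746/5 = 0.4949

0.49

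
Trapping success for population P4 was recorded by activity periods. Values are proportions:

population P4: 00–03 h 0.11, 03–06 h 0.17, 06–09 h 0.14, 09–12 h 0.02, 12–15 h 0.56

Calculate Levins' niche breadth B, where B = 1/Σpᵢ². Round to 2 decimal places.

Σpᵢ² = 0.11² + 0.17² + 0.14² + 0.02² + 0.56² = 0.0121 + 0.0289 + 0.0196 + 0.0004 + 0.3136 = 0.3746
B = 1 / 0.3746 = 2.6695

2.67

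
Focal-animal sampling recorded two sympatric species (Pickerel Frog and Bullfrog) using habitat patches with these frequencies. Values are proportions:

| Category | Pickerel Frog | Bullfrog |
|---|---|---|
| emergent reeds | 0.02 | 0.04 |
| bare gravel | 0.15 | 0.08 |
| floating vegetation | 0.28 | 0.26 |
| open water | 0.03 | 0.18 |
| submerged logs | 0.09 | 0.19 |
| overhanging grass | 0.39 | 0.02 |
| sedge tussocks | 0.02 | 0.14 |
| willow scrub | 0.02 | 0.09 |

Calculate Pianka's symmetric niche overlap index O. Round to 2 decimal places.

Σ p₁ᵢp₂ᵢ = 0.0008 + 0.0120 + 0.0728 + 0.0054 + 0.0171 + 0.0078 + 0.0028 + 0.0018 = 0.1205
Σp_1ᵢ² = 0.02² + 0.15² + 0.28² + 0.03² + 0.09² + 0.39² + 0.02² + 0.02² = 0.0004 + 0.0225 + 0.0784 + 0.0009 + 0.0081 + 0.1521 + 0.0004 + 0.0004 = 0.2632
Σp_2ᵢ² = 0.04² + 0.08² + 0.26² + 0.18² + 0.19² + 0.02² + 0.14² + 0.09² = 0.0016 + 0.0064 + 0.0676 + 0.0324 + 0.0361 + 0.0004 + 0.0196 + 0.0081 = 0.1722
O = 0.1205 / √(0.2632 × 0.1722) = 0.1205 / 0.21289 = 0.5660

0.57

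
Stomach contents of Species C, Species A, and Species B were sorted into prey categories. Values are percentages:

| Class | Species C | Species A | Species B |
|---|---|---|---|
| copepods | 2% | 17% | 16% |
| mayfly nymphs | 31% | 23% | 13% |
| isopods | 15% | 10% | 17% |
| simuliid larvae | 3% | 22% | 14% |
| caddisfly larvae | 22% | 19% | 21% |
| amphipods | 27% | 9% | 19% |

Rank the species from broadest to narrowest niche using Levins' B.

Species B > Species A > Species C

Convert percentages to proportions (divide by 100).
Σp_Cᵢ² = 0.02² + 0.31² + 0.15² + 0.03² + 0.22² + 0.27² = 0.0004 + 0.0961 + 0.0225 + 0.0009 + 0.0484 + 0.0729 = 0.2412
B_C = 1 / 0.2412 = 4.1459
Σp_Aᵢ² = 0.17² + 0.23² + 0.10² + 0.22² + 0.19² + 0.09² = 0.0289 + 0.0529 + 0.0100 + 0.0484 + 0.0361 + 0.0081 = 0.1844
B_A = 1 / 0.1844 = 5.4230
Σp_Bᵢ² = 0.16² + 0.13² + 0.17² + 0.14² + 0.21² + 0.19² = 0.0256 + 0.0169 + 0.0289 + 0.0196 + 0.0441 + 0.0361 = 0.1712
B_B = 1 / 0.1712 = 5.8411
Ranking by B (broadest → narrowest): Species B (5.84) > Species A (5.42) > Species C (4.15)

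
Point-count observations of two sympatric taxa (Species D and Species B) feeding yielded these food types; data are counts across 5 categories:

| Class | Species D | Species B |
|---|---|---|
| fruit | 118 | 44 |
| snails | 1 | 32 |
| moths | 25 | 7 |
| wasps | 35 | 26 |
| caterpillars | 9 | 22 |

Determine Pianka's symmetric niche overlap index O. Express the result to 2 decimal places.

0.80

Proportions for Species D (n=188): 118/188=0.6277, 1/188=0.0053, 25/188=0.1330, 35/188=0.1862, 9/188=0.0479
Proportions for Species B (n=131): 44/131=0.3359, 32/131=0.2443, 7/131=0.0534, 26/131=0.1985, 22/131=0.1679
Σ p₁ᵢp₂ᵢ = 0.210844 + 0.001295 + 0.007102 + 0.036961 + 0.008042 = 0.264244
Σp_1ᵢ² = 0.6277² + 0.0053² + 0.1330² + 0.1862² + 0.0479² = 0.394007 + 0.000028 + 0.017689 + 0.034670 + 0.002294 = 0.448688
Σp_2ᵢ² = 0.3359² + 0.2443² + 0.0534² + 0.1985² + 0.1679² = 0.112829 + 0.059682 + 0.002852 + 0.039402 + 0.028190 = 0.242955
O = 0.264244 / √(0.448688 × 0.242955) = 0.264244 / 0.3301681 = 0.8003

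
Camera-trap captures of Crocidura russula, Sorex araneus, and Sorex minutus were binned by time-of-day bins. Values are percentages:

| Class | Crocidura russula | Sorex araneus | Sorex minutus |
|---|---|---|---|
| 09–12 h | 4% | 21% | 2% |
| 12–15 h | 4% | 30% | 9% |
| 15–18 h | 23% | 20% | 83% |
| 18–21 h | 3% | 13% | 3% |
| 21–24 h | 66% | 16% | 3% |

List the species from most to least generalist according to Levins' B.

Sorex araneus > Crocidura russula > Sorex minutus

Convert percentages to proportions (divide by 100).
Σp_russᵢ² = 0.04² + 0.04² + 0.23² + 0.03² + 0.66² = 0.0016 + 0.0016 + 0.0529 + 0.0009 + 0.4356 = 0.4926
B_russ = 1 / 0.4926 = 2.0300
Σp_aranᵢ² = 0.21² + 0.30² + 0.20² + 0.13² + 0.16² = 0.0441 + 0.0900 + 0.0400 + 0.0169 + 0.0256 = 0.2166
B_aran = 1 / 0.2166 = 4.6168
Σp_minuᵢ² = 0.02² + 0.09² + 0.83² + 0.03² + 0.03² = 0.0004 + 0.0081 + 0.6889 + 0.0009 + 0.0009 = 0.6992
B_minu = 1 / 0.6992 = 1.4302
Ranking by B (broadest → narrowest): Sorex araneus (4.62) > Crocidura russula (2.03) > Sorex minutus (1.43)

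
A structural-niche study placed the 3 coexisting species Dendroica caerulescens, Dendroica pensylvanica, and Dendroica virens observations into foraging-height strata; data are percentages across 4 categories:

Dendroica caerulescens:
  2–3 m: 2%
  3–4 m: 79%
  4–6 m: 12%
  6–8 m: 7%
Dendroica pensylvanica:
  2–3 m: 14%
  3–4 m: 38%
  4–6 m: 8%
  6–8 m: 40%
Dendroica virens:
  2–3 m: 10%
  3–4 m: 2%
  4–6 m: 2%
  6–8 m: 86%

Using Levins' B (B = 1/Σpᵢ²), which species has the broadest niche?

Dendroica pensylvanica

Convert percentages to proportions (divide by 100).
Σp_caerᵢ² = 0.02² + 0.79² + 0.12² + 0.07² = 0.0004 + 0.6241 + 0.0144 + 0.0049 = 0.6438
B_caer = 1 / 0.6438 = 1.5533
Σp_pensᵢ² = 0.14² + 0.38² + 0.08² + 0.40² = 0.0196 + 0.1444 + 0.0064 + 0.1600 = 0.3304
B_pens = 1 / 0.3304 = 3.0266
Σp_vireᵢ² = 0.10² + 0.02² + 0.02² + 0.86² = 0.0100 + 0.0004 + 0.0004 + 0.7396 = 0.7504
B_vire = 1 / 0.7504 = 1.3326
Highest B → broadest niche (most generalist): Dendroica pensylvanica (B = 3.03).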